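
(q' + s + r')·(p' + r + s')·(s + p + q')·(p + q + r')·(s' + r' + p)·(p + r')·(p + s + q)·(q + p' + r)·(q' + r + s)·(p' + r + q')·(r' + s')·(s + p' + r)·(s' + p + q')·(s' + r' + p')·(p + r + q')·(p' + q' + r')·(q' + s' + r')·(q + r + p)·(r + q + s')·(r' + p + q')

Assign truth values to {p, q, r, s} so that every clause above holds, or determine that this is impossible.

p ↦ 1; q ↦ 0; r ↦ 1; s ↦ 0

Try p = 1.
Try r = 1.
Unit clause (s') forces s = 0.
Unit clause (q') forces q = 0.
This assignment satisfies each clause.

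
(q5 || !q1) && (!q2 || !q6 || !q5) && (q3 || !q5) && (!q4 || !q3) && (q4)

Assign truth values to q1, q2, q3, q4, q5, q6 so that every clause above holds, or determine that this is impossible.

(q4) alone gives q4 = true.
(!q3) alone gives q3 = false.
(!q5) alone gives q5 = false.
(!q1) alone gives q1 = false.
Every clause is now satisfied; q2, q6 are unconstrained.

q1=false, q2=true, q3=false, q4=true, q5=false, q6=false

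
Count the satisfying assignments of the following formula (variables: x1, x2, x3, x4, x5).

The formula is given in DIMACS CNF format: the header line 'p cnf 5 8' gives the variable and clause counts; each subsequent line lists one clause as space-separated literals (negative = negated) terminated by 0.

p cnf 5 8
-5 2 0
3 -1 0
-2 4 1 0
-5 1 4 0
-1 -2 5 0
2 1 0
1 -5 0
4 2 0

There are 2^5 = 32 truth assignments over (x1, x2, x3, x4, x5).
Split on x1. With x1 = True, the clauses containing x1 are satisfied and ¬x1 drops from the rest; 3 of the 2^4 = 16 assignments to the other variables satisfy what remains.
With x1 = False, by the same count on the reduced clause set, 2 assignments work.
(One model: x1=F, x2=T, x3=F, x4=T, x5=F.)
Total: 3 + 2 = 5.

5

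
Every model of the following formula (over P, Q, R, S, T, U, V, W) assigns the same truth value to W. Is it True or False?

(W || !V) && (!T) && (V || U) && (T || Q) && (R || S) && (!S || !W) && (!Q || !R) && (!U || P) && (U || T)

False

Suppose W = true.
Unit clause (!T) forces T = false.
Unit clause (Q) forces Q = true.
Unit clause (!S) forces S = false.
Unit clause (R) forces R = true.
That conflicts with the unit clause (!R).
So every satisfying assignment has W = False.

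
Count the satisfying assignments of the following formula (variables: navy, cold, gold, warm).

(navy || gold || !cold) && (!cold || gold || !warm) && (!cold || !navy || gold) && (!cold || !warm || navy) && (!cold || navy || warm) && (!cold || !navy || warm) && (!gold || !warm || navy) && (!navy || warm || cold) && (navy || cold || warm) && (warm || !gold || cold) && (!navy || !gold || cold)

3

There are 2^4 = 16 truth assignments over (navy, cold, gold, warm).
Check each against the 11 clauses (columns in the order navy, cold, gold, warm):
  F F F F  ✗ fails (navy || cold || warm)
  F F F T  ✓ satisfies all
  F F T F  ✗ fails (navy || cold || warm)
  F F T T  ✗ fails (!gold || !warm || navy)
  F T F F  ✗ fails (navy || gold || !cold)
  F T F T  ✗ fails (navy || gold || !cold)
  F T T F  ✗ fails (!cold || navy || warm)
  F T T T  ✗ fails (!cold || !warm || navy)
  T F F F  ✗ fails (!navy || warm || cold)
  T F F T  ✓ satisfies all
  T F T F  ✗ fails (!navy || warm || cold)
  T F T T  ✗ fails (!navy || !gold || cold)
  T T F F  ✗ fails (!cold || !navy || gold)
  T T F T  ✗ fails (!cold || gold || !warm)
  T T T F  ✗ fails (!cold || !navy || warm)
  T T T T  ✓ satisfies all
3 of the 16 rows are models.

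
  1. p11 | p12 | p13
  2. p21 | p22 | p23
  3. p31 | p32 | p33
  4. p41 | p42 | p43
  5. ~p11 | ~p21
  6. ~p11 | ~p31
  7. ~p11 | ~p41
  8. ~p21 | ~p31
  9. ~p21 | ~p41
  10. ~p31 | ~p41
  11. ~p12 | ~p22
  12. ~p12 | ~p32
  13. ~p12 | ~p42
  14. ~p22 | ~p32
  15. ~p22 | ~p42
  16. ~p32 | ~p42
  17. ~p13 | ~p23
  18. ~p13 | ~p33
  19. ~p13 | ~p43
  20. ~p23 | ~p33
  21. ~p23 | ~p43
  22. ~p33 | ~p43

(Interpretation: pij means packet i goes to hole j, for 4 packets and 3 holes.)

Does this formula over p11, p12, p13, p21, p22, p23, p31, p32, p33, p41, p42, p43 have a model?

Case p11 = 0:
Case p12 = 1:
Unit clause (~p22) forces p22 = 0.
Unit clause (~p32) forces p32 = 0.
Unit clause (~p42) forces p42 = 0.
Case p21 = 1:
Unit clause (~p31) forces p31 = 0.
Unit clause (p33) forces p33 = 1.
Unit clause (~p41) forces p41 = 0.
Unit clause (p43) forces p43 = 1.
Now (~p43) is unsatisfied and unit — conflict.
Backtrack on p21: now try p21 = 0.
Unit clause (p23) forces p23 = 1.
Unit clause (~p13) forces p13 = 0.
Unit clause (~p33) forces p33 = 0.
Unit clause (p31) forces p31 = 1.
Unit clause (~p41) forces p41 = 0.
Unit clause (p43) forces p43 = 1.
Now (~p43) is unsatisfied and unit — conflict.
Either choice for p21 ends in contradiction.
Backtrack on p12: now try p12 = 0.
Unit clause (p13) forces p13 = 1.
Unit clause (~p23) forces p23 = 0.
Unit clause (~p33) forces p33 = 0.
Unit clause (~p43) forces p43 = 0.
Case p21 = 1:
Unit clause (~p31) forces p31 = 0.
Unit clause (p32) forces p32 = 1.
Unit clause (~p41) forces p41 = 0.
Unit clause (p42) forces p42 = 1.
Now (~p42) is unsatisfied and unit — conflict.
Backtrack on p21: now try p21 = 0.
Unit clause (p22) forces p22 = 1.
Unit clause (~p32) forces p32 = 0.
Unit clause (p31) forces p31 = 1.
Unit clause (~p41) forces p41 = 0.
Unit clause (p42) forces p42 = 1.
Now (~p42) is unsatisfied and unit — conflict.
Either choice for p21 ends in contradiction.
Either choice for p12 ends in contradiction.
Backtrack on p11: now try p11 = 1.
Unit clause (~p21) forces p21 = 0.
Unit clause (~p31) forces p31 = 0.
Unit clause (~p41) forces p41 = 0.
Case p22 = 1:
Unit clause (~p12) forces p12 = 0.
Unit clause (~p32) forces p32 = 0.
Unit clause (p33) forces p33 = 1.
Unit clause (~p42) forces p42 = 0.
Unit clause (p43) forces p43 = 1.
Now (~p43) is unsatisfied and unit — conflict.
Backtrack on p22: now try p22 = 0.
Unit clause (p23) forces p23 = 1.
Unit clause (~p13) forces p13 = 0.
Unit clause (~p33) forces p33 = 0.
Unit clause (p32) forces p32 = 1.
Unit clause (~p12) forces p12 = 0.
Unit clause (~p42) forces p42 = 0.
Unit clause (p43) forces p43 = 1.
Now (~p43) is unsatisfied and unit — conflict.
Either choice for p22 ends in contradiction.
Either choice for p11 ends in contradiction.
No assignment satisfies every clause.

No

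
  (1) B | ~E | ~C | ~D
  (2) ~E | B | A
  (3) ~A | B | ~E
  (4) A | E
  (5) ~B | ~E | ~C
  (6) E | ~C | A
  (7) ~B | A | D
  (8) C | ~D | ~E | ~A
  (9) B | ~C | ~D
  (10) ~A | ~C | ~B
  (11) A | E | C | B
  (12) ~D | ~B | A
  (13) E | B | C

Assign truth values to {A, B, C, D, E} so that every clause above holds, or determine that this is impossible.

A: 1, B: 1, C: 0, D: 0, E: 0

Case A = 1:
Case B = 1:
(~C) alone gives C = 0.
Case D = 0:
All clauses hold; E can take either value.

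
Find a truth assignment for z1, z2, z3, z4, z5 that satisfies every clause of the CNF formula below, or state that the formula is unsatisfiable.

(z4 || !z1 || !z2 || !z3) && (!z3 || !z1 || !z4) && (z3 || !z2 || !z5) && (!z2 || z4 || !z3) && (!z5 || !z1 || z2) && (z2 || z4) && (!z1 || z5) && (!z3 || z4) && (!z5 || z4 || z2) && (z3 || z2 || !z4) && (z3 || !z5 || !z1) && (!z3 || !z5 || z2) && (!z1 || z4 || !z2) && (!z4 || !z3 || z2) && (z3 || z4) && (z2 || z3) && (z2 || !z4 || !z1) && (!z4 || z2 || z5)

z1=false; z2=true; z3=true; z4=true; z5=false

Suppose z2 = true.
Suppose z3 = true.
(z4) alone gives z4 = true.
(!z1) alone gives z1 = false.
All clauses hold; z5 can take either value.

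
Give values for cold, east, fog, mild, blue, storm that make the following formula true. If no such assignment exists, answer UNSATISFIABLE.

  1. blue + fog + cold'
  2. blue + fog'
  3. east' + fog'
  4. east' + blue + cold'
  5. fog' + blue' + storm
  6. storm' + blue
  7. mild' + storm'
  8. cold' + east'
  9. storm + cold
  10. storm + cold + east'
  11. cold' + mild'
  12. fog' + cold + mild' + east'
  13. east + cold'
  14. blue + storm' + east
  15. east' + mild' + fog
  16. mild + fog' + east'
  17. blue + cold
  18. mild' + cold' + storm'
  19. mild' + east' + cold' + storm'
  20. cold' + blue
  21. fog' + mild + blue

Try blue = 1.
Try east = 0.
From the singleton clause (cold'), cold = 0.
From the singleton clause (storm), storm = 1.
From the singleton clause (mild'), mild = 0.
No clause remains; fog is free.

cold ↦ 0; east ↦ 0; fog ↦ 1; mild ↦ 0; blue ↦ 1; storm ↦ 1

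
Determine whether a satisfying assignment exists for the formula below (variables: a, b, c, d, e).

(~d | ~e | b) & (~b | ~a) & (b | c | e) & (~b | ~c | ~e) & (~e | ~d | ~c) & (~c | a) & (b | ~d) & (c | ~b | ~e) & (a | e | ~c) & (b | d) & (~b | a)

No, unsatisfiable

Case b = 0:
From the singleton clause (~d), d = 0.
Now (d) is unsatisfied and unit — conflict.
So b must be the other value — set b = 1.
From the singleton clause (~a), a = 0.
Now (a) is unsatisfied and unit — conflict.
Either choice for b ends in contradiction.
No assignment satisfies every clause.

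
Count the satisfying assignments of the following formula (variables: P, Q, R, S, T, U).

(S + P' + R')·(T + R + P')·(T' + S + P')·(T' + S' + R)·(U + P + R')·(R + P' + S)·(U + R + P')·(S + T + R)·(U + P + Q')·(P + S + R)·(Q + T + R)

17

There are 2^6 = 64 truth assignments over (P, Q, R, S, T, U).
Split on S. With S = 1, the clauses containing S are satisfied and S' drops from the rest; 13 of the 2^5 = 32 assignments to the other variables satisfy what remains.
With S = 0, by the same count on the reduced clause set, 4 assignments work.
(One model: P=F, Q=F, R=T, S=F, T=F, U=T.)
Total: 13 + 4 = 17.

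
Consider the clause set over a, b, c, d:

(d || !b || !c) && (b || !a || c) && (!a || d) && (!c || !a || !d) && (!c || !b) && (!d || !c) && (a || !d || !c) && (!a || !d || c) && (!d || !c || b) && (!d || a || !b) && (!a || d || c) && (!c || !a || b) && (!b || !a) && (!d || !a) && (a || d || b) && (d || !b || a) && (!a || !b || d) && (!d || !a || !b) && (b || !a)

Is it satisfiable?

Satisfiable

Suppose a = false.
Suppose c = false.
Suppose d = true.
(!b) alone gives b = false.
Every clause now holds.
A satisfying assignment: a=false,  b=false,  c=false,  d=true.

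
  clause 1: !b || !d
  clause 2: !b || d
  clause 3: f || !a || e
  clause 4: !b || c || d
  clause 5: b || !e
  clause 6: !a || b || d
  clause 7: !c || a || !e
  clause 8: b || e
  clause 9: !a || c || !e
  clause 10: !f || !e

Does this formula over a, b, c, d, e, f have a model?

Suppose b = false.
(!e) alone gives e = false.
That conflicts with the unit clause (e).
So b must be the other value — set b = true.
(!d) alone gives d = false.
That conflicts with the unit clause (d).
Both values of b lead to a conflict.
No assignment satisfies every clause.

No, unsatisfiable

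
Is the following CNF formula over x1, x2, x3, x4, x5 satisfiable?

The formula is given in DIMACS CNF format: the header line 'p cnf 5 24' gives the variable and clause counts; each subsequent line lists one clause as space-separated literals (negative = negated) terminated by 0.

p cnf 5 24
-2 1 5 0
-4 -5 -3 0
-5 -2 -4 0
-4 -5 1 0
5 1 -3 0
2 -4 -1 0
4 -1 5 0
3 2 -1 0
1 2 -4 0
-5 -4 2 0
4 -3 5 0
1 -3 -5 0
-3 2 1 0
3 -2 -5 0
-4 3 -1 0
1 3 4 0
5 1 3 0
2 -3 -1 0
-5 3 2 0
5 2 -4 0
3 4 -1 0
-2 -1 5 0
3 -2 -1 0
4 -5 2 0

Case x2 = True:
Case x1 = True:
From the singleton clause (x5), x5 = True.
From the singleton clause (¬x4), x4 = False.
From the singleton clause (x3), x3 = True.
All clauses are satisfied.
A satisfying assignment: x1 ↦ True; x2 ↦ True; x3 ↦ True; x4 ↦ False; x5 ↦ True.

Yes, satisfiable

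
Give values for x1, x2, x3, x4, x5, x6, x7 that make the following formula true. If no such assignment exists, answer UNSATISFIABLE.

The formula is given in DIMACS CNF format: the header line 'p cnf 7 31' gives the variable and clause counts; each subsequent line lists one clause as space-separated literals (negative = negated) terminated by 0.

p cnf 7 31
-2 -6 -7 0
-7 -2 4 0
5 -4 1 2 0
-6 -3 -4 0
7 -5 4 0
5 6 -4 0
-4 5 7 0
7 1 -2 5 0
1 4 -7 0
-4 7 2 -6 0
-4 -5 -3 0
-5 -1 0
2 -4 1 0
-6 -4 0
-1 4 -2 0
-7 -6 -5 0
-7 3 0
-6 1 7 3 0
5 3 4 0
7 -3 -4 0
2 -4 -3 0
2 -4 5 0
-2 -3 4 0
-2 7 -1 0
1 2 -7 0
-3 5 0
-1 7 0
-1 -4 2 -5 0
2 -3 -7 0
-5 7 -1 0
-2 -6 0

Suppose x5 = True.
The clause (¬x1) is unit, so x1 = False.
Suppose x7 = False.
The clause (x4) is unit, so x4 = True.
The clause (¬x3) is unit, so x3 = False.
The clause (x2) is unit, so x2 = True.
The clause (¬x6) is unit, so x6 = False.
All clauses are satisfied.

x1=False,  x2=True,  x3=False,  x4=True,  x5=True,  x6=False,  x7=False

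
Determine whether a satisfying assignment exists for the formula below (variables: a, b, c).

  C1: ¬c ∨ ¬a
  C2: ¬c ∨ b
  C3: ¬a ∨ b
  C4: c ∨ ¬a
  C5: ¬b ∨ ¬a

Yes, satisfiable

Suppose c = False.
(¬a) alone gives a = False.
No clause remains; b is free.
A satisfying assignment: a=False, b=True, c=False.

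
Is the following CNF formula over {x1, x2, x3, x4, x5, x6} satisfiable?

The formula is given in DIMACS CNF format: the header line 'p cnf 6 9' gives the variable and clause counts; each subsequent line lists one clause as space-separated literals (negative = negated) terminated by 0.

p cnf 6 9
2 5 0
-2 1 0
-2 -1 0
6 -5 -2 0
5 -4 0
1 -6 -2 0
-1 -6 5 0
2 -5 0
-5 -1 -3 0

Branch on x2: set x2 = True.
From the singleton clause (x1), x1 = True.
Now (¬x1) is unsatisfied and unit — conflict.
Undo x2 and try x2 = False.
From the singleton clause (x5), x5 = True.
Now (¬x5) is unsatisfied and unit — conflict.
Neither x2 = True nor x2 = False works.
No assignment satisfies every clause.

No, unsatisfiable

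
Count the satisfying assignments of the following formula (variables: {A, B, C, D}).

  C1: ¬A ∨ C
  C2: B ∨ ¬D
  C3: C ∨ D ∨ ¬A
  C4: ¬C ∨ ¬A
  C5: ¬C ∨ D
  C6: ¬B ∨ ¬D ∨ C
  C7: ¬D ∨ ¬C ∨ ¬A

There are 2^4 = 16 truth assignments over (A, B, C, D).
Check each against the 7 clauses (columns in the order A, B, C, D):
  F F F F  ✓ satisfies all
  F F F T  ✗ fails (B ∨ ¬D)
  F F T F  ✗ fails (¬C ∨ D)
  F F T T  ✗ fails (B ∨ ¬D)
  F T F F  ✓ satisfies all
  F T F T  ✗ fails (¬B ∨ ¬D ∨ C)
  F T T F  ✗ fails (¬C ∨ D)
  F T T T  ✓ satisfies all
  T F F F  ✗ fails (¬A ∨ C)
  T F F T  ✗ fails (¬A ∨ C)
  T F T F  ✗ fails (¬C ∨ ¬A)
  T F T T  ✗ fails (B ∨ ¬D)
  T T F F  ✗ fails (¬A ∨ C)
  T T F T  ✗ fails (¬A ∨ C)
  T T T F  ✗ fails (¬C ∨ ¬A)
  T T T T  ✗ fails (¬C ∨ ¬A)
3 of the 16 rows are models.

3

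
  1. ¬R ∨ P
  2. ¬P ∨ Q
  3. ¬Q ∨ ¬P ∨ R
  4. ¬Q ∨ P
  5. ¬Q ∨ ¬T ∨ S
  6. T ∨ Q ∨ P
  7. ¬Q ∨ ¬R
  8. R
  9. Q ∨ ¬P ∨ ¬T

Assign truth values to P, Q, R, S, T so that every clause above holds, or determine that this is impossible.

From the singleton clause (R), R = True.
From the singleton clause (P), P = True.
From the singleton clause (Q), Q = True.
Now (¬Q) is unsatisfied and unit — conflict.

UNSATISFIABLE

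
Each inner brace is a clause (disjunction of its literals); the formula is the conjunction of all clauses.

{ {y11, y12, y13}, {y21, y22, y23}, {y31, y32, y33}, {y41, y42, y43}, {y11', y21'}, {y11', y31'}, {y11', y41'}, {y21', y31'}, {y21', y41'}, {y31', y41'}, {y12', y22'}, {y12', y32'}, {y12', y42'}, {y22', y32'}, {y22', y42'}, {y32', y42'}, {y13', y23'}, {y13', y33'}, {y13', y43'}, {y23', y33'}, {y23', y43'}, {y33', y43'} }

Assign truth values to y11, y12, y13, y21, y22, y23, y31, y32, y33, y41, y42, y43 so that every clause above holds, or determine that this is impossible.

Case y11 = 0:
Case y12 = 1:
The clause (y22') is unit, so y22 = 0.
The clause (y32') is unit, so y32 = 0.
The clause (y42') is unit, so y42 = 0.
Case y21 = 1:
The clause (y31') is unit, so y31 = 0.
The clause (y33) is unit, so y33 = 1.
The clause (y41') is unit, so y41 = 0.
The clause (y43) is unit, so y43 = 1.
That conflicts with the unit clause (y43').
So y21 must be the other value — set y21 = 0.
The clause (y23) is unit, so y23 = 1.
The clause (y13') is unit, so y13 = 0.
The clause (y33') is unit, so y33 = 0.
The clause (y31) is unit, so y31 = 1.
The clause (y41') is unit, so y41 = 0.
The clause (y43) is unit, so y43 = 1.
That conflicts with the unit clause (y43').
Either choice for y21 ends in contradiction.
So y12 must be the other value — set y12 = 0.
The clause (y13) is unit, so y13 = 1.
The clause (y23') is unit, so y23 = 0.
The clause (y33') is unit, so y33 = 0.
The clause (y43') is unit, so y43 = 0.
Case y21 = 1:
The clause (y31') is unit, so y31 = 0.
The clause (y32) is unit, so y32 = 1.
The clause (y41') is unit, so y41 = 0.
The clause (y42) is unit, so y42 = 1.
That conflicts with the unit clause (y42').
So y21 must be the other value — set y21 = 0.
The clause (y22) is unit, so y22 = 1.
The clause (y32') is unit, so y32 = 0.
The clause (y31) is unit, so y31 = 1.
The clause (y41') is unit, so y41 = 0.
The clause (y42) is unit, so y42 = 1.
That conflicts with the unit clause (y42').
Either choice for y21 ends in contradiction.
Either choice for y12 ends in contradiction.
So y11 must be the other value — set y11 = 1.
The clause (y21') is unit, so y21 = 0.
The clause (y31') is unit, so y31 = 0.
The clause (y41') is unit, so y41 = 0.
Case y22 = 1:
The clause (y12') is unit, so y12 = 0.
The clause (y32') is unit, so y32 = 0.
The clause (y33) is unit, so y33 = 1.
The clause (y42') is unit, so y42 = 0.
The clause (y43) is unit, so y43 = 1.
That conflicts with the unit clause (y43').
So y22 must be the other value — set y22 = 0.
The clause (y23) is unit, so y23 = 1.
The clause (y13') is unit, so y13 = 0.
The clause (y33') is unit, so y33 = 0.
The clause (y32) is unit, so y32 = 1.
The clause (y12') is unit, so y12 = 0.
The clause (y42') is unit, so y42 = 0.
The clause (y43) is unit, so y43 = 1.
That conflicts with the unit clause (y43').
Either choice for y22 ends in contradiction.
Either choice for y11 ends in contradiction.

UNSATISFIABLE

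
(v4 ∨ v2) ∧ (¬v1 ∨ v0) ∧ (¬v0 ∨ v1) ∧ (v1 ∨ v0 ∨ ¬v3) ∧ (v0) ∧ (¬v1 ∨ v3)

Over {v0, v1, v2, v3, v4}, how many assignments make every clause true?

3

There are 2^5 = 32 truth assignments over (v0, v1, v2, v3, v4).
Split on v2. With v2 = True, the clauses containing v2 are satisfied and ¬v2 drops from the rest; 2 of the 2^4 = 16 assignments to the other variables satisfy what remains.
With v2 = False, by the same count on the reduced clause set, 1 assignment works.
(One model: v0=T, v1=T, v2=F, v3=T, v4=T.)
Total: 2 + 1 = 3.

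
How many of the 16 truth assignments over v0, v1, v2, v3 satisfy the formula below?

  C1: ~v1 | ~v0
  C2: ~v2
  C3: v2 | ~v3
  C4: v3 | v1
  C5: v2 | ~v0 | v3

1

There are 2^4 = 16 truth assignments over (v0, v1, v2, v3).
Split on v1. With v1 = 1, the clauses containing v1 are satisfied and ~v1 drops from the rest; 1 of the 2^3 = 8 assignments to the other variables satisfy what remains.
With v1 = 0, by the same count on the reduced clause set, 0 assignments work.
(One model: v0=F, v1=T, v2=F, v3=F.)
Total: 1 + 0 = 1.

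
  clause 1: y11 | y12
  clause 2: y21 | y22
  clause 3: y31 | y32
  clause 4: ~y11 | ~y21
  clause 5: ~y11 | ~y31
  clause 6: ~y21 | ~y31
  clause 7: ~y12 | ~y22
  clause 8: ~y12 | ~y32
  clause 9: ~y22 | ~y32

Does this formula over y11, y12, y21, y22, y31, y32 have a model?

No

Case y11 = 1:
(~y21) alone gives y21 = 0.
(y22) alone gives y22 = 1.
(~y31) alone gives y31 = 0.
(y32) alone gives y32 = 1.
But (~y32) is also a unit clause — contradiction.
That branch fails; take y11 = 0 instead.
(y12) alone gives y12 = 1.
(~y22) alone gives y22 = 0.
(y21) alone gives y21 = 1.
(~y31) alone gives y31 = 0.
(y32) alone gives y32 = 1.
But (~y32) is also a unit clause — contradiction.
Neither y11 = 1 nor y11 = 0 works.
No assignment satisfies every clause.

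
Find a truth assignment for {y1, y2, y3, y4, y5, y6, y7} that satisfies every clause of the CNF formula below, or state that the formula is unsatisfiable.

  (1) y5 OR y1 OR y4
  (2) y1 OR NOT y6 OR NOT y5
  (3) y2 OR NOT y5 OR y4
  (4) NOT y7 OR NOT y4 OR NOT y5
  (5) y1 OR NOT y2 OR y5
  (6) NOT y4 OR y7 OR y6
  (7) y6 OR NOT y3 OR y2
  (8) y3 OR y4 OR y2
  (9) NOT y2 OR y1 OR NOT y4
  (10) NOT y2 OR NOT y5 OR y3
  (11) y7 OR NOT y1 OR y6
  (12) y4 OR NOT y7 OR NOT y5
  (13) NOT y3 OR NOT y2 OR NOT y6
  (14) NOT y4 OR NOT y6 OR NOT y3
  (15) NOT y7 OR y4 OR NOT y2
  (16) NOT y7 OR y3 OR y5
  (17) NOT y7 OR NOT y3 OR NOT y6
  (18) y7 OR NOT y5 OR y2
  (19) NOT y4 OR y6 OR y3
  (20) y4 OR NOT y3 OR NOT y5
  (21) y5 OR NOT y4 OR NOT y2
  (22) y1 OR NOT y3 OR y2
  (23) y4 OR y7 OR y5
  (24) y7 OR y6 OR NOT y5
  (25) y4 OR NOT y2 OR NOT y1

Try y5 = false.
Try y1 = true.
Try y7 = false.
From the singleton clause (y6), y6 = true.
From the singleton clause (y4), y4 = true.
From the singleton clause (NOT y3), y3 = false.
From the singleton clause (NOT y2), y2 = false.
This assignment satisfies each clause.

y1=true, y2=false, y3=false, y4=true, y5=false, y6=true, y7=false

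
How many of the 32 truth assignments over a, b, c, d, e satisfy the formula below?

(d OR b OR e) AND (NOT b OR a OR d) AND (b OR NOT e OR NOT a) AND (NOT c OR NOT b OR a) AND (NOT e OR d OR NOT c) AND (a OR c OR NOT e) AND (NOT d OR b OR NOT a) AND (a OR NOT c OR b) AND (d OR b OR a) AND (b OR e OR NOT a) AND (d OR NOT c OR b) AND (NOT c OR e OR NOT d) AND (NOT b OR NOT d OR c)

There are 2^5 = 32 truth assignments over (a, b, c, d, e).
Split on e. With e = true, the clauses containing e are satisfied and NOT e drops from the rest; 2 of the 2^4 = 16 assignments to the other variables satisfy what remains.
With e = false, by the same count on the reduced clause set, 3 assignments work.
Total: 2 + 3 = 5.

5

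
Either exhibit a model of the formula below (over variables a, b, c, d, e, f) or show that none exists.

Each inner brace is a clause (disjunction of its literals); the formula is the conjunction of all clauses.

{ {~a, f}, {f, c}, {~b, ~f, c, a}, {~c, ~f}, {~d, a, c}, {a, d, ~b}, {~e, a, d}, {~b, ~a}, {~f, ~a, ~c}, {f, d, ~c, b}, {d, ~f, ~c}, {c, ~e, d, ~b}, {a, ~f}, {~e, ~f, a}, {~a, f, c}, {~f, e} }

a=1; b=0; c=0; d=0; e=1; f=1

Suppose a = 1.
From the singleton clause (f), f = 1.
From the singleton clause (~c), c = 0.
From the singleton clause (~b), b = 0.
From the singleton clause (e), e = 1.
All clauses hold; d can take either value.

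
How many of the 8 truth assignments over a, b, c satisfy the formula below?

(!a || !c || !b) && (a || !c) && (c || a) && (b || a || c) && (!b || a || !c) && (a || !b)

3

There are 2^3 = 8 truth assignments over (a, b, c).
Check each against the 6 clauses (columns in the order a, b, c):
  F F F  ✗ fails (c || a)
  F F T  ✗ fails (a || !c)
  F T F  ✗ fails (c || a)
  F T T  ✗ fails (a || !c)
  T F F  ✓ satisfies all
  T F T  ✓ satisfies all
  T T F  ✓ satisfies all
  T T T  ✗ fails (!a || !c || !b)
3 of the 8 rows are models.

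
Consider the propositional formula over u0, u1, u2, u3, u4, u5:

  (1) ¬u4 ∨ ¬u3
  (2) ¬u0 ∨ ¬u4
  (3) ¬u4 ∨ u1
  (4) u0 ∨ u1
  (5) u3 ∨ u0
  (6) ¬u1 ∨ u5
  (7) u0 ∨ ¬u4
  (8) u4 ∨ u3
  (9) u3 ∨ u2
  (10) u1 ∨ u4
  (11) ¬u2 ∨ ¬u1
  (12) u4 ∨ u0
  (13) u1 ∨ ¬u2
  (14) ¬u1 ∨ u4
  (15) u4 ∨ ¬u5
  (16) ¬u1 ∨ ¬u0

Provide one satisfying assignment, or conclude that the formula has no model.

UNSATISFIABLE

Branch on u4: set u4 = False.
From the singleton clause (u3), u3 = True.
From the singleton clause (u1), u1 = True.
Now (¬u1) is unsatisfied and unit — conflict.
Undo u4 and try u4 = True.
From the singleton clause (¬u3), u3 = False.
From the singleton clause (¬u0), u0 = False.
Now (u0) is unsatisfied and unit — conflict.
Either choice for u4 ends in contradiction.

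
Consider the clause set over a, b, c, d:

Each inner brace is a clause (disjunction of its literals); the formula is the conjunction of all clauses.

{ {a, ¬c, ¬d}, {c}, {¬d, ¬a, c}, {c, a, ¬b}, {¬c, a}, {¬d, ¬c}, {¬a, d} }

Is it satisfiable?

Unit clause (c) forces c = True.
Unit clause (a) forces a = True.
Unit clause (¬d) forces d = False.
That conflicts with the unit clause (d).
No assignment satisfies every clause.

No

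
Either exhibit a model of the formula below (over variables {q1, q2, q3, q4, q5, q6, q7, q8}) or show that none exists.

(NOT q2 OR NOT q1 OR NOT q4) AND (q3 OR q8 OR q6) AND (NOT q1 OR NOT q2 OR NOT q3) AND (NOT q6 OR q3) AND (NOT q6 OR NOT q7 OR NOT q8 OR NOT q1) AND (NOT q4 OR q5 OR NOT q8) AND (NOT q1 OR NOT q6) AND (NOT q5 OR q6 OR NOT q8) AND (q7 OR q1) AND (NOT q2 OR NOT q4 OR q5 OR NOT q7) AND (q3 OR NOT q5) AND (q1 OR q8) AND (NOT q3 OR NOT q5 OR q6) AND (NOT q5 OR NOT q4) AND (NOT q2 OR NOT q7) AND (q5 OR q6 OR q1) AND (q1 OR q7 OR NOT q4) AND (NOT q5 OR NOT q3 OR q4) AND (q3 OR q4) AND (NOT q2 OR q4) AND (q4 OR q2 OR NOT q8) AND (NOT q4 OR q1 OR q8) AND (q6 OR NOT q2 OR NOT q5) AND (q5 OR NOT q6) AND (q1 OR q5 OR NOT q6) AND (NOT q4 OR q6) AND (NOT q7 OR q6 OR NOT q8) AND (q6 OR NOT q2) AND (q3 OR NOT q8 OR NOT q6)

Branch on q6: set q6 = false.
(NOT q4) alone gives q4 = false.
(q3) alone gives q3 = true.
(NOT q5) alone gives q5 = false.
(q1) alone gives q1 = true.
(NOT q2) alone gives q2 = false.
(NOT q8) alone gives q8 = false.
Every clause is now satisfied; q7 is unconstrained.

q1=true,  q2=false,  q3=true,  q4=false,  q5=false,  q6=false,  q7=true,  q8=false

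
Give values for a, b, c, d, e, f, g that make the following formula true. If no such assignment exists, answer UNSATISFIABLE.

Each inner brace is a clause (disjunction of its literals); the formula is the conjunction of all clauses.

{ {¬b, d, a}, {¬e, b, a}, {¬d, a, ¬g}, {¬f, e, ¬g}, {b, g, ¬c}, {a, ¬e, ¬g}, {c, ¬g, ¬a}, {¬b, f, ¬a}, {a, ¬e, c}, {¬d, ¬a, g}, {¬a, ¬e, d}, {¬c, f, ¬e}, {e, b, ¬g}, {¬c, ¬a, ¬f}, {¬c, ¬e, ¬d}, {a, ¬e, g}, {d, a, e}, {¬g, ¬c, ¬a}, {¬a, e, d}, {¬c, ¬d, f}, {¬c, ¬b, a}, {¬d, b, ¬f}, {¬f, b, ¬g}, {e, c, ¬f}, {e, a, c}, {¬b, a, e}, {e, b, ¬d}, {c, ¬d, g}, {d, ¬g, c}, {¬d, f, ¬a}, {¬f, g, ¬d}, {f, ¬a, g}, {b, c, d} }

Case b = False:
Case e = False:
Unit clause (¬g) forces g = False.
Unit clause (¬c) forces c = False.
Unit clause (¬f) forces f = False.
Unit clause (a) forces a = True.
Now (¬a) is unsatisfied and unit — conflict.
Backtrack on e: now try e = True.
Unit clause (a) forces a = True.
Unit clause (d) forces d = True.
Unit clause (g) forces g = True.
Unit clause (c) forces c = True.
Now (¬c) is unsatisfied and unit — conflict.
Both values of e lead to a conflict.
Backtrack on b: now try b = True.
Case d = True:
Case a = True:
Unit clause (f) forces f = True.
Unit clause (g) forces g = True.
Unit clause (e) forces e = True.
Unit clause (c) forces c = True.
Now (¬c) is unsatisfied and unit — conflict.
Backtrack on a: now try a = False.
Unit clause (¬g) forces g = False.
Unit clause (¬e) forces e = False.
Now (e) is unsatisfied and unit — conflict.
Both values of a lead to a conflict.
Backtrack on d: now try d = False.
Unit clause (a) forces a = True.
Unit clause (f) forces f = True.
Unit clause (¬e) forces e = False.
Now (e) is unsatisfied and unit — conflict.
Both values of d lead to a conflict.
Both values of b lead to a conflict.

UNSATISFIABLE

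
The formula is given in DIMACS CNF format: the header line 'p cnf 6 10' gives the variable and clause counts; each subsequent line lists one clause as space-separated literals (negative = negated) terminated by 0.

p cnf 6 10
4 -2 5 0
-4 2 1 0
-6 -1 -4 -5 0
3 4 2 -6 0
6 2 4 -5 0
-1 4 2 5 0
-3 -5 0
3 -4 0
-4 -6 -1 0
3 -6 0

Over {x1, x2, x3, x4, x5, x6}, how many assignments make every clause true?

There are 2^6 = 64 truth assignments over (x1, x2, x3, x4, x5, x6).
Split on x6. With x6 = True, the clauses containing x6 are satisfied and ¬x6 drops from the rest; 2 of the 2^5 = 32 assignments to the other variables satisfy what remains.
With x6 = False, by the same count on the reduced clause set, 7 assignments work.
(One model: x1=F, x2=F, x3=F, x4=F, x5=F, x6=F.)
Total: 2 + 7 = 9.

9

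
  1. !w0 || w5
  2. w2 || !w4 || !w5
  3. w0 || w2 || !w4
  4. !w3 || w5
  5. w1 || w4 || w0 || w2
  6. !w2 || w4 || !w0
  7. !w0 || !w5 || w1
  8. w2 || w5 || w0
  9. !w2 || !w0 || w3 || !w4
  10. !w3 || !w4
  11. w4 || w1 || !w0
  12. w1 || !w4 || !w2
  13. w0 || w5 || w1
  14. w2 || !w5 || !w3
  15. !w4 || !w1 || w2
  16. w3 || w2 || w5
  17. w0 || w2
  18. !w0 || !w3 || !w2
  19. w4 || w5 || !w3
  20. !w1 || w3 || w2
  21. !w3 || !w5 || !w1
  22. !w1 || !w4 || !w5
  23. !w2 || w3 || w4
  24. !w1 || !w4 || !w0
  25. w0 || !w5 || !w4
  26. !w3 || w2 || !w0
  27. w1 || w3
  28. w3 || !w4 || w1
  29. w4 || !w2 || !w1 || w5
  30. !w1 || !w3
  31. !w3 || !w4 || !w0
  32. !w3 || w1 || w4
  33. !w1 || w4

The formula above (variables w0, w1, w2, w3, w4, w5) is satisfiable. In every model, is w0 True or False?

False

Suppose w0 = true.
(w5) alone gives w5 = true.
(w1) alone gives w1 = true.
(!w3) alone gives w3 = false.
(w2) alone gives w2 = true.
(w4) alone gives w4 = true.
Now (!w4) is unsatisfied and unit — conflict.
So every satisfying assignment has w0 = False.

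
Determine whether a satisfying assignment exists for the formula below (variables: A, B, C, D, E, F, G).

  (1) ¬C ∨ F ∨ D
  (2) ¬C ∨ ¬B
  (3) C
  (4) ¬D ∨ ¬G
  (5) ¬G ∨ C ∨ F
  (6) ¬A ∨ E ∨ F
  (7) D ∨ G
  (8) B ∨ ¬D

Yes

From the singleton clause (C), C = True.
From the singleton clause (¬B), B = False.
From the singleton clause (¬D), D = False.
From the singleton clause (F), F = True.
From the singleton clause (G), G = True.
All clauses hold; A, E can take either value.
A satisfying assignment: A=False; B=False; C=True; D=False; E=False; F=True; G=True.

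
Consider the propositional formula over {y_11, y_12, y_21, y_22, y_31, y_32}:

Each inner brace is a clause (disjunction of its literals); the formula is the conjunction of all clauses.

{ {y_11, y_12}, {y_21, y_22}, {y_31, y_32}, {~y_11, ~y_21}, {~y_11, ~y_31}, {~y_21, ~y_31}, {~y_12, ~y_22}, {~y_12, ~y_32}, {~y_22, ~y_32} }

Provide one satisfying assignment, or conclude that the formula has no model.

UNSATISFIABLE

Case y_11 = 1:
Unit clause (~y_21) forces y_21 = 0.
Unit clause (y_22) forces y_22 = 1.
Unit clause (~y_31) forces y_31 = 0.
Unit clause (y_32) forces y_32 = 1.
That conflicts with the unit clause (~y_32).
Undo y_11 and try y_11 = 0.
Unit clause (y_12) forces y_12 = 1.
Unit clause (~y_22) forces y_22 = 0.
Unit clause (y_21) forces y_21 = 1.
Unit clause (~y_31) forces y_31 = 0.
Unit clause (y_32) forces y_32 = 1.
That conflicts with the unit clause (~y_32).
Either choice for y_11 ends in contradiction.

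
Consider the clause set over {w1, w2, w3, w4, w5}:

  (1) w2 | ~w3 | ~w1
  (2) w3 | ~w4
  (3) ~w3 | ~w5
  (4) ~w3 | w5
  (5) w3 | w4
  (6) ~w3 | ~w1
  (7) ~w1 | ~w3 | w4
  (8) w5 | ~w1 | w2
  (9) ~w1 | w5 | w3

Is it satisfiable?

Try w3 = 1.
From the singleton clause (~w5), w5 = 0.
But (w5) is also a unit clause — contradiction.
So w3 must be the other value — set w3 = 0.
From the singleton clause (~w4), w4 = 0.
But (w4) is also a unit clause — contradiction.
Both values of w3 lead to a conflict.
No assignment satisfies every clause.

No, unsatisfiable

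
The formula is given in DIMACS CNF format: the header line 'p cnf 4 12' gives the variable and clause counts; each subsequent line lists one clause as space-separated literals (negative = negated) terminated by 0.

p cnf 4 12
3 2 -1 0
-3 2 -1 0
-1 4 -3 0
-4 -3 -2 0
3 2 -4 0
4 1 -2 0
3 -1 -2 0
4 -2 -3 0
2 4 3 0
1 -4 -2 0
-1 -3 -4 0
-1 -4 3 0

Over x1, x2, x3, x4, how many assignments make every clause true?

2

There are 2^4 = 16 truth assignments over (x1, x2, x3, x4).
Split on x4. With x4 = True, the clauses containing x4 are satisfied and ¬x4 drops from the rest; 1 of the 2^3 = 8 assignments to the other variables satisfy what remains.
With x4 = False, by the same count on the reduced clause set, 1 assignment works.
(One model: x1=F, x2=F, x3=T, x4=F.)
Total: 1 + 1 = 2.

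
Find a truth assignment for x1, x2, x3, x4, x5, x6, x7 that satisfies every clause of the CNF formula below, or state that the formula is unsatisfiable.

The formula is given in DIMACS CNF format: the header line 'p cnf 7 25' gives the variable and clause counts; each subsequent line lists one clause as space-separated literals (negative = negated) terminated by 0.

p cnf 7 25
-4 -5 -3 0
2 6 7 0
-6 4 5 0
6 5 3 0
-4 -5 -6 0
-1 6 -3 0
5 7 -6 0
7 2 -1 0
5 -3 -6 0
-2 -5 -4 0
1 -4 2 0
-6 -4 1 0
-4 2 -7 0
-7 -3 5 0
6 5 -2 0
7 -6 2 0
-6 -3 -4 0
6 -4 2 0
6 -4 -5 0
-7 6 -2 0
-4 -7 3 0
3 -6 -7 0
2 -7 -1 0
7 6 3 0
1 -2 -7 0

Suppose x4 = False.
Suppose x6 = False.
Suppose x2 = False.
From the singleton clause (x7), x7 = True.
From the singleton clause (¬x1), x1 = False.
Suppose x5 = True.
All clauses hold; x3 can take either value.

x1: False; x2: False; x3: True; x4: False; x5: True; x6: False; x7: True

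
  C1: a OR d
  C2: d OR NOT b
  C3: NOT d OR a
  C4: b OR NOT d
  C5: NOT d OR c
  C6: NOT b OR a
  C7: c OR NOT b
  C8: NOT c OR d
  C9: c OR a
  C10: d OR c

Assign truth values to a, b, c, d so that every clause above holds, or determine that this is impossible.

Case a = true:
Case d = true:
The clause (b) is unit, so b = true.
The clause (c) is unit, so c = true.
All clauses are satisfied.

a: true; b: true; c: true; d: true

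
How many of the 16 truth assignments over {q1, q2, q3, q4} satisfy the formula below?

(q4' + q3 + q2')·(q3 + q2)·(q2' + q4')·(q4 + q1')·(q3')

There are 2^4 = 16 truth assignments over (q1, q2, q3, q4).
Check each against the 5 clauses (columns in the order q1, q2, q3, q4):
  F F F F  ✗ fails (q3 + q2)
  F F F T  ✗ fails (q3 + q2)
  F F T F  ✗ fails (q3')
  F F T T  ✗ fails (q3')
  F T F F  ✓ satisfies all
  F T F T  ✗ fails (q4' + q3 + q2')
  F T T F  ✗ fails (q3')
  F T T T  ✗ fails (q2' + q4')
  T F F F  ✗ fails (q3 + q2)
  T F F T  ✗ fails (q3 + q2)
  T F T F  ✗ fails (q4 + q1')
  T F T T  ✗ fails (q3')
  T T F F  ✗ fails (q4 + q1')
  T T F T  ✗ fails (q4' + q3 + q2')
  T T T F  ✗ fails (q4 + q1')
  T T T T  ✗ fails (q2' + q4')
1 of the 16 rows is a model.

1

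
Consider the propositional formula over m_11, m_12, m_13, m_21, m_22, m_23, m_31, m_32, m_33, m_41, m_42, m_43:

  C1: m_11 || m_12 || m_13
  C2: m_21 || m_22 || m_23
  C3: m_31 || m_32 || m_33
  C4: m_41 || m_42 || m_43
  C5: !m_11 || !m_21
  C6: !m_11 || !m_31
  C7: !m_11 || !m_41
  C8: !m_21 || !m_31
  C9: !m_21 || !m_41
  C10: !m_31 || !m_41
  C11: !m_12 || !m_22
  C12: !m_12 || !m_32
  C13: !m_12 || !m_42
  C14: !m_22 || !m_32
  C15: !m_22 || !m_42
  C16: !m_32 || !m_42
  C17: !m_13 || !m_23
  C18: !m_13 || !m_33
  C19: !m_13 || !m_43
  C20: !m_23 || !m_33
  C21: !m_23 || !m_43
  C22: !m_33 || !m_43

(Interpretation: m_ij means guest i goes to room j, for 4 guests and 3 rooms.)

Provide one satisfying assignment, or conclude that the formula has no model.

UNSATISFIABLE

Branch on m_11: set m_11 = false.
Branch on m_12: set m_12 = true.
The clause (!m_22) is unit, so m_22 = false.
The clause (!m_32) is unit, so m_32 = false.
The clause (!m_42) is unit, so m_42 = false.
Branch on m_21: set m_21 = true.
The clause (!m_31) is unit, so m_31 = false.
The clause (m_33) is unit, so m_33 = true.
The clause (!m_41) is unit, so m_41 = false.
The clause (m_43) is unit, so m_43 = true.
Now (!m_43) is unsatisfied and unit — conflict.
Backtrack on m_21: now try m_21 = false.
The clause (m_23) is unit, so m_23 = true.
The clause (!m_13) is unit, so m_13 = false.
The clause (!m_33) is unit, so m_33 = false.
The clause (m_31) is unit, so m_31 = true.
The clause (!m_41) is unit, so m_41 = false.
The clause (m_43) is unit, so m_43 = true.
Now (!m_43) is unsatisfied and unit — conflict.
Both values of m_21 lead to a conflict.
Backtrack on m_12: now try m_12 = false.
The clause (m_13) is unit, so m_13 = true.
The clause (!m_23) is unit, so m_23 = false.
The clause (!m_33) is unit, so m_33 = false.
The clause (!m_43) is unit, so m_43 = false.
Branch on m_21: set m_21 = true.
The clause (!m_31) is unit, so m_31 = false.
The clause (m_32) is unit, so m_32 = true.
The clause (!m_41) is unit, so m_41 = false.
The clause (m_42) is unit, so m_42 = true.
Now (!m_42) is unsatisfied and unit — conflict.
Backtrack on m_21: now try m_21 = false.
The clause (m_22) is unit, so m_22 = true.
The clause (!m_32) is unit, so m_32 = false.
The clause (m_31) is unit, so m_31 = true.
The clause (!m_41) is unit, so m_41 = false.
The clause (m_42) is unit, so m_42 = true.
Now (!m_42) is unsatisfied and unit — conflict.
Both values of m_21 lead to a conflict.
Both values of m_12 lead to a conflict.
Backtrack on m_11: now try m_11 = true.
The clause (!m_21) is unit, so m_21 = false.
The clause (!m_31) is unit, so m_31 = false.
The clause (!m_41) is unit, so m_41 = false.
Branch on m_22: set m_22 = true.
The clause (!m_12) is unit, so m_12 = false.
The clause (!m_32) is unit, so m_32 = false.
The clause (m_33) is unit, so m_33 = true.
The clause (!m_42) is unit, so m_42 = false.
The clause (m_43) is unit, so m_43 = true.
Now (!m_43) is unsatisfied and unit — conflict.
Backtrack on m_22: now try m_22 = false.
The clause (m_23) is unit, so m_23 = true.
The clause (!m_13) is unit, so m_13 = false.
The clause (!m_33) is unit, so m_33 = false.
The clause (m_32) is unit, so m_32 = true.
The clause (!m_12) is unit, so m_12 = false.
The clause (!m_42) is unit, so m_42 = false.
The clause (m_43) is unit, so m_43 = true.
Now (!m_43) is unsatisfied and unit — conflict.
Both values of m_22 lead to a conflict.
Both values of m_11 lead to a conflict.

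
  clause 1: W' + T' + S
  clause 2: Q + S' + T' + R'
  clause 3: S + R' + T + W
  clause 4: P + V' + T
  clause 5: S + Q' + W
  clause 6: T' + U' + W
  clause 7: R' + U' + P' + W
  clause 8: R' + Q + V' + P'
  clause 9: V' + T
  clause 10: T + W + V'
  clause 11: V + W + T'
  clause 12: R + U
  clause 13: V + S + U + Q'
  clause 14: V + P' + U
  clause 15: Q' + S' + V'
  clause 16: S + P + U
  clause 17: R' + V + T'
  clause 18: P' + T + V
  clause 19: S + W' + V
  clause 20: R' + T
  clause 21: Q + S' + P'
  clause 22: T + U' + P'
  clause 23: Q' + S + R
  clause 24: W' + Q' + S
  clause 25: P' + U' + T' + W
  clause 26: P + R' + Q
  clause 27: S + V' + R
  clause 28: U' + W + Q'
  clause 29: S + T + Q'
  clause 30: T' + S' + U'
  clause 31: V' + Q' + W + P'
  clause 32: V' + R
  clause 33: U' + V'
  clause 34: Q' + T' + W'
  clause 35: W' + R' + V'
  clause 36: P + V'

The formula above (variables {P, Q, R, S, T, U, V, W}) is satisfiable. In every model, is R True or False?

Suppose R = 1.
The clause (T) is unit, so T = 1.
The clause (V) is unit, so V = 1.
The clause (U') is unit, so U = 0.
The clause (W') is unit, so W = 0.
The clause (P) is unit, so P = 1.
The clause (Q) is unit, so Q = 1.
But (Q') is also a unit clause — contradiction.
So every satisfying assignment has R = False.

False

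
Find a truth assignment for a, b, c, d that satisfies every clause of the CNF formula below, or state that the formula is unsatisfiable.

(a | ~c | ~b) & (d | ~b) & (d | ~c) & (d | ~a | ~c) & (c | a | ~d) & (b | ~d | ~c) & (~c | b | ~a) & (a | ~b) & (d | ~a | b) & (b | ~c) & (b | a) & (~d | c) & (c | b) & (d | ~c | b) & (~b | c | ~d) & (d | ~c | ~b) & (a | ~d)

Suppose d = 1.
From the singleton clause (c), c = 1.
From the singleton clause (b), b = 1.
From the singleton clause (a), a = 1.
Every clause now holds.

a: 1; b: 1; c: 1; d: 1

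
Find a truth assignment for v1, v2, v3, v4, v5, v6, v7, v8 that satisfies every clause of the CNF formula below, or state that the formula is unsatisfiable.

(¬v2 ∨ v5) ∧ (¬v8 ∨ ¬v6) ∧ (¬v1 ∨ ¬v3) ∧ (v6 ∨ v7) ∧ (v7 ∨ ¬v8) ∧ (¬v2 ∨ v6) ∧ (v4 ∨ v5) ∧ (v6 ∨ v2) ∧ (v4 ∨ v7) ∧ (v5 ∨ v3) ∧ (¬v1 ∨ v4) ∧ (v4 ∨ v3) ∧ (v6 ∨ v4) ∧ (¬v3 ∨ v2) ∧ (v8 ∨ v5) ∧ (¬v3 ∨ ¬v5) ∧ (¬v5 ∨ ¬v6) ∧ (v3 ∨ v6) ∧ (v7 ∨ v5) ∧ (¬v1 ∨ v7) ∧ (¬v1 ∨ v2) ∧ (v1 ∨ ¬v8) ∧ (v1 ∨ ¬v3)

UNSATISFIABLE

Case v2 = False:
From the singleton clause (v6), v6 = True.
From the singleton clause (¬v8), v8 = False.
From the singleton clause (¬v3), v3 = False.
From the singleton clause (v5), v5 = True.
That conflicts with the unit clause (¬v5).
So v2 must be the other value — set v2 = True.
From the singleton clause (v5), v5 = True.
From the singleton clause (v6), v6 = True.
That conflicts with the unit clause (¬v6).
Both values of v2 lead to a conflict.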